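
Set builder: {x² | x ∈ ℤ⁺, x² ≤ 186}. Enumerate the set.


Checking each candidate:
Condition: positive perfect squares ≤ 186
Result = {1, 4, 9, 16, 25, 36, 49, 64, 81, 100, 121, 144, 169}

{1, 4, 9, 16, 25, 36, 49, 64, 81, 100, 121, 144, 169}


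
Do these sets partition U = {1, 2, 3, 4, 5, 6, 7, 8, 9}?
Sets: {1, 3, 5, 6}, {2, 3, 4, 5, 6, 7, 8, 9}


A partition requires: (1) non-empty parts, (2) pairwise disjoint, (3) union = U
Parts: {1, 3, 5, 6}, {2, 3, 4, 5, 6, 7, 8, 9}
Union of parts: {1, 2, 3, 4, 5, 6, 7, 8, 9}
U = {1, 2, 3, 4, 5, 6, 7, 8, 9}
All non-empty? True
Pairwise disjoint? False
Covers U? True

No, not a valid partition


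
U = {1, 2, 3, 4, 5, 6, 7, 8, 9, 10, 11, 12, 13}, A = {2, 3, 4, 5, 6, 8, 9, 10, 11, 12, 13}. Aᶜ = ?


Aᶜ = U \ A = elements in U but not in A
U = {1, 2, 3, 4, 5, 6, 7, 8, 9, 10, 11, 12, 13}
A = {2, 3, 4, 5, 6, 8, 9, 10, 11, 12, 13}
Aᶜ = {1, 7}

Aᶜ = {1, 7}


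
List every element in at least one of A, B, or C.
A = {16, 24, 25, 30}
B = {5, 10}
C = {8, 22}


A ∪ B = {5, 10, 16, 24, 25, 30}
(A ∪ B) ∪ C = {5, 8, 10, 16, 22, 24, 25, 30}

A ∪ B ∪ C = {5, 8, 10, 16, 22, 24, 25, 30}


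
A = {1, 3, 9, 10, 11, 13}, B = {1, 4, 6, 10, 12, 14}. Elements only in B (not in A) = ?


A = {1, 3, 9, 10, 11, 13}
B = {1, 4, 6, 10, 12, 14}
Region: only in B (not in A)
Elements: {4, 6, 12, 14}

Elements only in B (not in A): {4, 6, 12, 14}


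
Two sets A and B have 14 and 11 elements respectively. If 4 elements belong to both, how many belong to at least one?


|A ∪ B| = |A| + |B| - |A ∩ B|
= 14 + 11 - 4
= 21

|A ∪ B| = 21


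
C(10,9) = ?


C(n,k) = n! / (k!(n-k)!)
C(10,9) = 10! / (9!1!)
= 10

C(10,9) = 10


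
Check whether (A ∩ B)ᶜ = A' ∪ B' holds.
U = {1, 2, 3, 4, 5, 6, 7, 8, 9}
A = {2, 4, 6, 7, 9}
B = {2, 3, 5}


LHS: A ∩ B = {2}
(A ∩ B)' = U \ (A ∩ B) = {1, 3, 4, 5, 6, 7, 8, 9}
A' = {1, 3, 5, 8}, B' = {1, 4, 6, 7, 8, 9}
Claimed RHS: A' ∪ B' = {1, 3, 4, 5, 6, 7, 8, 9}
Identity is VALID: LHS = RHS = {1, 3, 4, 5, 6, 7, 8, 9} ✓

Identity is valid. (A ∩ B)' = A' ∪ B' = {1, 3, 4, 5, 6, 7, 8, 9}


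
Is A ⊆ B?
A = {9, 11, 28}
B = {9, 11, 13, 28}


A ⊆ B means every element of A is in B.
All elements of A are in B.
So A ⊆ B.

Yes, A ⊆ B


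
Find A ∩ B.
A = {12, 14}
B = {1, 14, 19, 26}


A ∩ B = elements in both A and B
A = {12, 14}
B = {1, 14, 19, 26}
A ∩ B = {14}

A ∩ B = {14}


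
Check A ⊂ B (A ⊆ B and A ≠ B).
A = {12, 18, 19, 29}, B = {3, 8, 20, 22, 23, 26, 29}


A ⊂ B requires: A ⊆ B AND A ≠ B.
A ⊆ B? No
A ⊄ B, so A is not a proper subset.

No, A is not a proper subset of B


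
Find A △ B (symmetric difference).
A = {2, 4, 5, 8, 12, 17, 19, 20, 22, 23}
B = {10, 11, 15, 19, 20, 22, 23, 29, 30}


A △ B = (A \ B) ∪ (B \ A) = elements in exactly one of A or B
A \ B = {2, 4, 5, 8, 12, 17}
B \ A = {10, 11, 15, 29, 30}
A △ B = {2, 4, 5, 8, 10, 11, 12, 15, 17, 29, 30}

A △ B = {2, 4, 5, 8, 10, 11, 12, 15, 17, 29, 30}


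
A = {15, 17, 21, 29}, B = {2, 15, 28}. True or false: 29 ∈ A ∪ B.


A = {15, 17, 21, 29}, B = {2, 15, 28}
A ∪ B = all elements in A or B
A ∪ B = {2, 15, 17, 21, 28, 29}
Checking if 29 ∈ A ∪ B
29 is in A ∪ B → True

29 ∈ A ∪ B


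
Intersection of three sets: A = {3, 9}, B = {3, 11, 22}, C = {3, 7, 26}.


A ∩ B = {3}
(A ∩ B) ∩ C = {3}

A ∩ B ∩ C = {3}


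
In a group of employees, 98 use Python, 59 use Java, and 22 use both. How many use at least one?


|A ∪ B| = |A| + |B| - |A ∩ B|
= 98 + 59 - 22
= 135

|A ∪ B| = 135


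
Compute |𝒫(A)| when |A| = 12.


Number of subsets = 2^n
= 2^12
= 4096

|P(A)| = 4096


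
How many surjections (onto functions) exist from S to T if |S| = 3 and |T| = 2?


n = |S| = 3, k = |T| = 2. Surjections via inclusion-exclusion:
S(n,k) = Σ(-1)^i × C(k,i) × (k-i)^n, i=0 to k
i=0: (-1)^0×C(2,0)×2^3 = 8
i=1: (-1)^1×C(2,1)×1^3 = -2
i=2: (-1)^2×C(2,2)×0^3 = 0
Total = 6

Number of surjections = 6


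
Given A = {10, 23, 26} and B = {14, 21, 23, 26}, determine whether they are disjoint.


Disjoint means A ∩ B = ∅.
A ∩ B = {23, 26}
A ∩ B ≠ ∅, so A and B are NOT disjoint.

No, A and B are not disjoint (A ∩ B = {23, 26})


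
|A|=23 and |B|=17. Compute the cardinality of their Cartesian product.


|A × B| = |A| × |B|
= 23 × 17
= 391

|A × B| = 391


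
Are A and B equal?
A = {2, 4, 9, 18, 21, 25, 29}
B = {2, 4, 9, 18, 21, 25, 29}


Two sets are equal iff they have exactly the same elements.
A = {2, 4, 9, 18, 21, 25, 29}
B = {2, 4, 9, 18, 21, 25, 29}
Same elements → A = B

Yes, A = B


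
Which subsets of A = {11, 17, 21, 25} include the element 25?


A subset of A contains 25 iff the remaining 3 elements form any subset of A \ {25}.
Count: 2^(n-1) = 2^3 = 8
Subsets containing 25: {25}, {11, 25}, {17, 25}, {21, 25}, {11, 17, 25}, {11, 21, 25}, {17, 21, 25}, {11, 17, 21, 25}

Subsets containing 25 (8 total): {25}, {11, 25}, {17, 25}, {21, 25}, {11, 17, 25}, {11, 21, 25}, {17, 21, 25}, {11, 17, 21, 25}


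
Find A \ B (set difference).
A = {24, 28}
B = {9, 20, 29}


A \ B = elements in A but not in B
A = {24, 28}
B = {9, 20, 29}
Remove from A any elements in B
A \ B = {24, 28}

A \ B = {24, 28}


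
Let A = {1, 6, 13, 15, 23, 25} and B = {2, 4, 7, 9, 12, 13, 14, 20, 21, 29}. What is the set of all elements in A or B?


A ∪ B = all elements in A or B (or both)
A = {1, 6, 13, 15, 23, 25}
B = {2, 4, 7, 9, 12, 13, 14, 20, 21, 29}
A ∪ B = {1, 2, 4, 6, 7, 9, 12, 13, 14, 15, 20, 21, 23, 25, 29}

A ∪ B = {1, 2, 4, 6, 7, 9, 12, 13, 14, 15, 20, 21, 23, 25, 29}


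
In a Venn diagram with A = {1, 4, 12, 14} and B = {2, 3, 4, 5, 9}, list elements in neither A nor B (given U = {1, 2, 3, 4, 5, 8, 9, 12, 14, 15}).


A = {1, 4, 12, 14}
B = {2, 3, 4, 5, 9}
Region: in neither A nor B (given U = {1, 2, 3, 4, 5, 8, 9, 12, 14, 15})
Elements: {8, 15}

Elements in neither A nor B (given U = {1, 2, 3, 4, 5, 8, 9, 12, 14, 15}): {8, 15}


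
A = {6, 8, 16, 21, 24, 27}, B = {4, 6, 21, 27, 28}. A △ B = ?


A △ B = (A \ B) ∪ (B \ A) = elements in exactly one of A or B
A \ B = {8, 16, 24}
B \ A = {4, 28}
A △ B = {4, 8, 16, 24, 28}

A △ B = {4, 8, 16, 24, 28}


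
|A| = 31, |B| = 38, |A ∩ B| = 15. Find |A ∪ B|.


|A ∪ B| = |A| + |B| - |A ∩ B|
= 31 + 38 - 15
= 54

|A ∪ B| = 54


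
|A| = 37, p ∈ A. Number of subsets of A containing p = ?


Subsets of A containing p correspond to subsets of A \ {p}, which has 36 elements.
Count = 2^(n-1) = 2^36
= 68719476736

Number of subsets containing p = 68719476736


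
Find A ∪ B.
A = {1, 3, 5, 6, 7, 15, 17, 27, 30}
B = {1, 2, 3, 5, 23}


A ∪ B = all elements in A or B (or both)
A = {1, 3, 5, 6, 7, 15, 17, 27, 30}
B = {1, 2, 3, 5, 23}
A ∪ B = {1, 2, 3, 5, 6, 7, 15, 17, 23, 27, 30}

A ∪ B = {1, 2, 3, 5, 6, 7, 15, 17, 23, 27, 30}


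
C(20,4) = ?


C(n,k) = n! / (k!(n-k)!)
C(20,4) = 20! / (4!16!)
= 4845

C(20,4) = 4845


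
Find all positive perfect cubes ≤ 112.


Checking each candidate:
Condition: positive perfect cubes ≤ 112
Result = {1, 8, 27, 64}

{1, 8, 27, 64}


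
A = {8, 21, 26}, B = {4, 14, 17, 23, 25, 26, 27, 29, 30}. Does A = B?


Two sets are equal iff they have exactly the same elements.
A = {8, 21, 26}
B = {4, 14, 17, 23, 25, 26, 27, 29, 30}
Differences: {4, 8, 14, 17, 21, 23, 25, 27, 29, 30}
A ≠ B

No, A ≠ B


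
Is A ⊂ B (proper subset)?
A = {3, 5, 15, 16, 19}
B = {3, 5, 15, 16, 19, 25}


A ⊂ B requires: A ⊆ B AND A ≠ B.
A ⊆ B? Yes
A = B? No
A ⊂ B: Yes (A is a proper subset of B)

Yes, A ⊂ B


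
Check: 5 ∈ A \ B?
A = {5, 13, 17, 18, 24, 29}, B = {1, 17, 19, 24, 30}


A = {5, 13, 17, 18, 24, 29}, B = {1, 17, 19, 24, 30}
A \ B = elements in A but not in B
A \ B = {5, 13, 18, 29}
Checking if 5 ∈ A \ B
5 is in A \ B → True

5 ∈ A \ B


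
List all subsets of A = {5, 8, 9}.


|A| = 3, so |P(A)| = 2^3 = 8
Enumerate subsets by cardinality (0 to 3):
∅, {5}, {8}, {9}, {5, 8}, {5, 9}, {8, 9}, {5, 8, 9}

P(A) has 8 subsets: ∅, {5}, {8}, {9}, {5, 8}, {5, 9}, {8, 9}, {5, 8, 9}


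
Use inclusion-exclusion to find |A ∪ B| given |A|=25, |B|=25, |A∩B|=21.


|A ∪ B| = |A| + |B| - |A ∩ B|
= 25 + 25 - 21
= 29

|A ∪ B| = 29


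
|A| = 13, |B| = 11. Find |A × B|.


|A × B| = |A| × |B|
= 13 × 11
= 143

|A × B| = 143


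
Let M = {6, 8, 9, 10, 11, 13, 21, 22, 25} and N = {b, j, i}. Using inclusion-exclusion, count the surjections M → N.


n = |M| = 9, k = |N| = 3. Surjections via inclusion-exclusion:
S(n,k) = Σ(-1)^i × C(k,i) × (k-i)^n, i=0 to k
i=0: (-1)^0×C(3,0)×3^9 = 19683
i=1: (-1)^1×C(3,1)×2^9 = -1536
i=2: (-1)^2×C(3,2)×1^9 = 3
i=3: (-1)^3×C(3,3)×0^9 = 0
Total = 18150

Number of surjections = 18150


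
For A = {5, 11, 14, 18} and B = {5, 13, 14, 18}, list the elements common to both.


A ∩ B = elements in both A and B
A = {5, 11, 14, 18}
B = {5, 13, 14, 18}
A ∩ B = {5, 14, 18}

A ∩ B = {5, 14, 18}


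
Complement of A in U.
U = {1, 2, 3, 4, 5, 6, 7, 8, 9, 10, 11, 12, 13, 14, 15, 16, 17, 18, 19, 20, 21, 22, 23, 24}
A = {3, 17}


Aᶜ = U \ A = elements in U but not in A
U = {1, 2, 3, 4, 5, 6, 7, 8, 9, 10, 11, 12, 13, 14, 15, 16, 17, 18, 19, 20, 21, 22, 23, 24}
A = {3, 17}
Aᶜ = {1, 2, 4, 5, 6, 7, 8, 9, 10, 11, 12, 13, 14, 15, 16, 18, 19, 20, 21, 22, 23, 24}

Aᶜ = {1, 2, 4, 5, 6, 7, 8, 9, 10, 11, 12, 13, 14, 15, 16, 18, 19, 20, 21, 22, 23, 24}


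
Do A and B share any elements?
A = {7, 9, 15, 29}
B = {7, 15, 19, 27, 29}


Disjoint means A ∩ B = ∅.
A ∩ B = {7, 15, 29}
A ∩ B ≠ ∅, so A and B are NOT disjoint.

Yes — A and B share the element(s) of A ∩ B = {7, 15, 29}, so they are not disjoint


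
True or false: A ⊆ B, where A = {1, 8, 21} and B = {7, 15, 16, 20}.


A ⊆ B means every element of A is in B.
Elements in A not in B: {1, 8, 21}
So A ⊄ B.

No, A ⊄ B


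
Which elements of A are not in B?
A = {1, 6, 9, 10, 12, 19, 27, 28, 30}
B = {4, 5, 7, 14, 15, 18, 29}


A \ B = elements in A but not in B
A = {1, 6, 9, 10, 12, 19, 27, 28, 30}
B = {4, 5, 7, 14, 15, 18, 29}
Remove from A any elements in B
A \ B = {1, 6, 9, 10, 12, 19, 27, 28, 30}

A \ B = {1, 6, 9, 10, 12, 19, 27, 28, 30}


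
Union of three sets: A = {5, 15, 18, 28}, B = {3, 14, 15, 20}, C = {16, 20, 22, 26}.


A ∪ B = {3, 5, 14, 15, 18, 20, 28}
(A ∪ B) ∪ C = {3, 5, 14, 15, 16, 18, 20, 22, 26, 28}

A ∪ B ∪ C = {3, 5, 14, 15, 16, 18, 20, 22, 26, 28}


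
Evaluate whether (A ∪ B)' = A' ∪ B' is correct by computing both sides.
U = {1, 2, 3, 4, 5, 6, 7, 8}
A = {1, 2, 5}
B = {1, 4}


LHS: A ∪ B = {1, 2, 4, 5}
(A ∪ B)' = U \ (A ∪ B) = {3, 6, 7, 8}
A' = {3, 4, 6, 7, 8}, B' = {2, 3, 5, 6, 7, 8}
Claimed RHS: A' ∪ B' = {2, 3, 4, 5, 6, 7, 8}
Identity is INVALID: LHS = {3, 6, 7, 8} but the RHS claimed here equals {2, 3, 4, 5, 6, 7, 8}. The correct form is (A ∪ B)' = A' ∩ B'.

Identity is invalid: (A ∪ B)' = {3, 6, 7, 8} but A' ∪ B' = {2, 3, 4, 5, 6, 7, 8}. The correct De Morgan law is (A ∪ B)' = A' ∩ B'.


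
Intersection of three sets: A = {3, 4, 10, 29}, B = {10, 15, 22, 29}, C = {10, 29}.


A ∩ B = {10, 29}
(A ∩ B) ∩ C = {10, 29}

A ∩ B ∩ C = {10, 29}


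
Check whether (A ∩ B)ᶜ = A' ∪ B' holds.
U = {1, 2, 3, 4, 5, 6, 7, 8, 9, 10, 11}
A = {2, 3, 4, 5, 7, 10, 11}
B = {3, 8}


LHS: A ∩ B = {3}
(A ∩ B)' = U \ (A ∩ B) = {1, 2, 4, 5, 6, 7, 8, 9, 10, 11}
A' = {1, 6, 8, 9}, B' = {1, 2, 4, 5, 6, 7, 9, 10, 11}
Claimed RHS: A' ∪ B' = {1, 2, 4, 5, 6, 7, 8, 9, 10, 11}
Identity is VALID: LHS = RHS = {1, 2, 4, 5, 6, 7, 8, 9, 10, 11} ✓

Identity is valid. (A ∩ B)' = A' ∪ B' = {1, 2, 4, 5, 6, 7, 8, 9, 10, 11}


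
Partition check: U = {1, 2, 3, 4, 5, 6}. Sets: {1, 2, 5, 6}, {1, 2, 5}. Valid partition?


A partition requires: (1) non-empty parts, (2) pairwise disjoint, (3) union = U
Parts: {1, 2, 5, 6}, {1, 2, 5}
Union of parts: {1, 2, 5, 6}
U = {1, 2, 3, 4, 5, 6}
All non-empty? True
Pairwise disjoint? False
Covers U? False

No, not a valid partition


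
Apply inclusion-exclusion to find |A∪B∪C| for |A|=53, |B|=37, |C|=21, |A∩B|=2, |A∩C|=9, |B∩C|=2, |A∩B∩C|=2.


|A∪B∪C| = |A|+|B|+|C| - |A∩B|-|A∩C|-|B∩C| + |A∩B∩C|
= 53+37+21 - 2-9-2 + 2
= 111 - 13 + 2
= 100

|A ∪ B ∪ C| = 100


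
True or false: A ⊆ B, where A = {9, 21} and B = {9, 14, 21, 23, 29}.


A ⊆ B means every element of A is in B.
All elements of A are in B.
So A ⊆ B.

Yes, A ⊆ B


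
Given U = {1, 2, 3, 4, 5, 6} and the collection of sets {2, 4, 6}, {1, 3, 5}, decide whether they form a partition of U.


A partition requires: (1) non-empty parts, (2) pairwise disjoint, (3) union = U
Parts: {2, 4, 6}, {1, 3, 5}
Union of parts: {1, 2, 3, 4, 5, 6}
U = {1, 2, 3, 4, 5, 6}
All non-empty? True
Pairwise disjoint? True
Covers U? True

Yes, valid partition


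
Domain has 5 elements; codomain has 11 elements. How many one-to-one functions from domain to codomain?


An injection sends each of |A| = 5 inputs to a distinct output in B.
# injections = |B|·(|B|-1)·…·(|B|-|A|+1) = 11! / (11 - 5)!
= 11 × 10 × 9 × 8 × 7
= 55440

Number of injections = 55440


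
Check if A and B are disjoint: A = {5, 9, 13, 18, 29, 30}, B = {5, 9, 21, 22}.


Disjoint means A ∩ B = ∅.
A ∩ B = {5, 9}
A ∩ B ≠ ∅, so A and B are NOT disjoint.

No, A and B are not disjoint (A ∩ B = {5, 9})


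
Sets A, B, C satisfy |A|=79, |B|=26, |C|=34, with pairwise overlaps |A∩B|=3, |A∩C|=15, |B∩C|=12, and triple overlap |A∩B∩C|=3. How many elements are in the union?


|A∪B∪C| = |A|+|B|+|C| - |A∩B|-|A∩C|-|B∩C| + |A∩B∩C|
= 79+26+34 - 3-15-12 + 3
= 139 - 30 + 3
= 112

|A ∪ B ∪ C| = 112


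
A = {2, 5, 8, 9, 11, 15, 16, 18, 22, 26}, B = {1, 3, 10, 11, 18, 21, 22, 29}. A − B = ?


A \ B = elements in A but not in B
A = {2, 5, 8, 9, 11, 15, 16, 18, 22, 26}
B = {1, 3, 10, 11, 18, 21, 22, 29}
Remove from A any elements in B
A \ B = {2, 5, 8, 9, 15, 16, 26}

A \ B = {2, 5, 8, 9, 15, 16, 26}


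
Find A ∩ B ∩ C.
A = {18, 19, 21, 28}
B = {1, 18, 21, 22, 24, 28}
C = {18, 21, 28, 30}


A ∩ B = {18, 21, 28}
(A ∩ B) ∩ C = {18, 21, 28}

A ∩ B ∩ C = {18, 21, 28}


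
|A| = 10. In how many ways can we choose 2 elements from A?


C(n,k) = n! / (k!(n-k)!)
C(10,2) = 10! / (2!8!)
= 45

C(10,2) = 45


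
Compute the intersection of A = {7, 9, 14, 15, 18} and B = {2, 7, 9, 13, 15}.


A ∩ B = elements in both A and B
A = {7, 9, 14, 15, 18}
B = {2, 7, 9, 13, 15}
A ∩ B = {7, 9, 15}

A ∩ B = {7, 9, 15}


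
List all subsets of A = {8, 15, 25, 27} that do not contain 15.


A subset of A that omits 15 is a subset of A \ {15}, so there are 2^(n-1) = 2^3 = 8 of them.
Subsets excluding 15: ∅, {8}, {25}, {27}, {8, 25}, {8, 27}, {25, 27}, {8, 25, 27}

Subsets excluding 15 (8 total): ∅, {8}, {25}, {27}, {8, 25}, {8, 27}, {25, 27}, {8, 25, 27}


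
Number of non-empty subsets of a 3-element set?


Total subsets = 2^n = 2^3 = 8
Non-empty subsets exclude the empty set: 2^n - 1
= 8 - 1
= 7

Number of non-empty subsets = 7


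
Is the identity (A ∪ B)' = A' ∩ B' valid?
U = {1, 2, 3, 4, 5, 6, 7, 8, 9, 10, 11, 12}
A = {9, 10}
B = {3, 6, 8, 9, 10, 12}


LHS: A ∪ B = {3, 6, 8, 9, 10, 12}
(A ∪ B)' = U \ (A ∪ B) = {1, 2, 4, 5, 7, 11}
A' = {1, 2, 3, 4, 5, 6, 7, 8, 11, 12}, B' = {1, 2, 4, 5, 7, 11}
Claimed RHS: A' ∩ B' = {1, 2, 4, 5, 7, 11}
Identity is VALID: LHS = RHS = {1, 2, 4, 5, 7, 11} ✓

Identity is valid. (A ∪ B)' = A' ∩ B' = {1, 2, 4, 5, 7, 11}


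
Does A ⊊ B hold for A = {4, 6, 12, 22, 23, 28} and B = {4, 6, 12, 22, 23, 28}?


A ⊂ B requires: A ⊆ B AND A ≠ B.
A ⊆ B? Yes
A = B? Yes
A = B, so A is not a PROPER subset.

No, A is not a proper subset of B


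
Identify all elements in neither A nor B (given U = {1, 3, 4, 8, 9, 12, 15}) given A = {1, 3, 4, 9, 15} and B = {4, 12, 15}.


A = {1, 3, 4, 9, 15}
B = {4, 12, 15}
Region: in neither A nor B (given U = {1, 3, 4, 8, 9, 12, 15})
Elements: {8}

Elements in neither A nor B (given U = {1, 3, 4, 8, 9, 12, 15}): {8}


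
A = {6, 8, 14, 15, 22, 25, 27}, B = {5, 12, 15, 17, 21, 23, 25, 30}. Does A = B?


Two sets are equal iff they have exactly the same elements.
A = {6, 8, 14, 15, 22, 25, 27}
B = {5, 12, 15, 17, 21, 23, 25, 30}
Differences: {5, 6, 8, 12, 14, 17, 21, 22, 23, 27, 30}
A ≠ B

No, A ≠ B


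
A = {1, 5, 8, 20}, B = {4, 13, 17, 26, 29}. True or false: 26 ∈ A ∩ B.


A = {1, 5, 8, 20}, B = {4, 13, 17, 26, 29}
A ∩ B = elements in both A and B
A ∩ B = ∅
Checking if 26 ∈ A ∩ B
26 is not in A ∩ B → False

26 ∉ A ∩ B


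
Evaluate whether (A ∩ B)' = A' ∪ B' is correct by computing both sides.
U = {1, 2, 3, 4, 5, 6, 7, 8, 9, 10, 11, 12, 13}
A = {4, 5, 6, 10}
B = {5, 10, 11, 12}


LHS: A ∩ B = {5, 10}
(A ∩ B)' = U \ (A ∩ B) = {1, 2, 3, 4, 6, 7, 8, 9, 11, 12, 13}
A' = {1, 2, 3, 7, 8, 9, 11, 12, 13}, B' = {1, 2, 3, 4, 6, 7, 8, 9, 13}
Claimed RHS: A' ∪ B' = {1, 2, 3, 4, 6, 7, 8, 9, 11, 12, 13}
Identity is VALID: LHS = RHS = {1, 2, 3, 4, 6, 7, 8, 9, 11, 12, 13} ✓

Identity is valid. (A ∩ B)' = A' ∪ B' = {1, 2, 3, 4, 6, 7, 8, 9, 11, 12, 13}


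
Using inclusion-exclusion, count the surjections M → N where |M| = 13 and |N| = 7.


n = |M| = 13, k = |N| = 7. Surjections via inclusion-exclusion:
S(n,k) = Σ(-1)^i × C(k,i) × (k-i)^n, i=0 to k
i=0: (-1)^0×C(7,0)×7^13 = 96889010407
i=1: (-1)^1×C(7,1)×6^13 = -91424858112
i=2: (-1)^2×C(7,2)×5^13 = 25634765625
i=3: (-1)^3×C(7,3)×4^13 = -2348810240
i=4: (-1)^4×C(7,4)×3^13 = 55801305
i=5: (-1)^5×C(7,5)×2^13 = -172032
i=6: (-1)^6×C(7,6)×1^13 = 7
i=7: (-1)^7×C(7,7)×0^13 = 0
Total = 28805736960

Number of surjections = 28805736960


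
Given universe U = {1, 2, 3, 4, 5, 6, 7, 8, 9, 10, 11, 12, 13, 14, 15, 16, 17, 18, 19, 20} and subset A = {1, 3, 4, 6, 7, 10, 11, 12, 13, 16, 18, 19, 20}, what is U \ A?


Aᶜ = U \ A = elements in U but not in A
U = {1, 2, 3, 4, 5, 6, 7, 8, 9, 10, 11, 12, 13, 14, 15, 16, 17, 18, 19, 20}
A = {1, 3, 4, 6, 7, 10, 11, 12, 13, 16, 18, 19, 20}
Aᶜ = {2, 5, 8, 9, 14, 15, 17}

Aᶜ = {2, 5, 8, 9, 14, 15, 17}


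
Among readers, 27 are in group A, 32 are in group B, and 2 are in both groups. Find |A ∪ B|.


|A ∪ B| = |A| + |B| - |A ∩ B|
= 27 + 32 - 2
= 57

|A ∪ B| = 57


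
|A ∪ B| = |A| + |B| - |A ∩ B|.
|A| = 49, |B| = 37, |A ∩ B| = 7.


|A ∪ B| = |A| + |B| - |A ∩ B|
= 49 + 37 - 7
= 79

|A ∪ B| = 79


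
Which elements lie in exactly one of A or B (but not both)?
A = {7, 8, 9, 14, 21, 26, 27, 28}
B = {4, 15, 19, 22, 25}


A △ B = (A \ B) ∪ (B \ A) = elements in exactly one of A or B
A \ B = {7, 8, 9, 14, 21, 26, 27, 28}
B \ A = {4, 15, 19, 22, 25}
A △ B = {4, 7, 8, 9, 14, 15, 19, 21, 22, 25, 26, 27, 28}

A △ B = {4, 7, 8, 9, 14, 15, 19, 21, 22, 25, 26, 27, 28}


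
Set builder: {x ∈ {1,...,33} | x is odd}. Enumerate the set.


Checking each candidate:
Condition: odd numbers in {1,...,33}
Result = {1, 3, 5, 7, 9, 11, 13, 15, 17, 19, 21, 23, 25, 27, 29, 31, 33}

{1, 3, 5, 7, 9, 11, 13, 15, 17, 19, 21, 23, 25, 27, 29, 31, 33}


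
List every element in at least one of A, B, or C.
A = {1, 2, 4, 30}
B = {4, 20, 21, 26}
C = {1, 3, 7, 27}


A ∪ B = {1, 2, 4, 20, 21, 26, 30}
(A ∪ B) ∪ C = {1, 2, 3, 4, 7, 20, 21, 26, 27, 30}

A ∪ B ∪ C = {1, 2, 3, 4, 7, 20, 21, 26, 27, 30}


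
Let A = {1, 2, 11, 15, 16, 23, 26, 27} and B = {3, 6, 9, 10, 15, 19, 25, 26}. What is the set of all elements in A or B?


A ∪ B = all elements in A or B (or both)
A = {1, 2, 11, 15, 16, 23, 26, 27}
B = {3, 6, 9, 10, 15, 19, 25, 26}
A ∪ B = {1, 2, 3, 6, 9, 10, 11, 15, 16, 19, 23, 25, 26, 27}

A ∪ B = {1, 2, 3, 6, 9, 10, 11, 15, 16, 19, 23, 25, 26, 27}


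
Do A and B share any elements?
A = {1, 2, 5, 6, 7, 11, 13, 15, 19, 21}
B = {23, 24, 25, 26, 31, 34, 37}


Disjoint means A ∩ B = ∅.
A ∩ B = ∅
A ∩ B = ∅, so A and B are disjoint.

No — A and B share no elements (A ∩ B = ∅), so they are disjoint


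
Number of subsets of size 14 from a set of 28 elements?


C(n,k) = n! / (k!(n-k)!)
C(28,14) = 28! / (14!14!)
= 40116600

C(28,14) = 40116600


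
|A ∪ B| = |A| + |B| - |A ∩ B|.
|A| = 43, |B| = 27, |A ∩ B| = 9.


|A ∪ B| = |A| + |B| - |A ∩ B|
= 43 + 27 - 9
= 61

|A ∪ B| = 61


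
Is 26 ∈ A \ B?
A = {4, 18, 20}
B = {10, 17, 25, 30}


A = {4, 18, 20}, B = {10, 17, 25, 30}
A \ B = elements in A but not in B
A \ B = {4, 18, 20}
Checking if 26 ∈ A \ B
26 is not in A \ B → False

26 ∉ A \ B


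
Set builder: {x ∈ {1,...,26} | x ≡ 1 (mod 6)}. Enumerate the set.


Checking each candidate:
Condition: x in {1,...,26} with x ≡ 1 (mod 6)
Result = {1, 7, 13, 19, 25}

{1, 7, 13, 19, 25}


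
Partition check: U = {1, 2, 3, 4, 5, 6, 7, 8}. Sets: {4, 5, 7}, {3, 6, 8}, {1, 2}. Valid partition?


A partition requires: (1) non-empty parts, (2) pairwise disjoint, (3) union = U
Parts: {4, 5, 7}, {3, 6, 8}, {1, 2}
Union of parts: {1, 2, 3, 4, 5, 6, 7, 8}
U = {1, 2, 3, 4, 5, 6, 7, 8}
All non-empty? True
Pairwise disjoint? True
Covers U? True

Yes, valid partition


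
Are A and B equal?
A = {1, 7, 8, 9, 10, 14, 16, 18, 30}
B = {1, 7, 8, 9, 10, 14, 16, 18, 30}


Two sets are equal iff they have exactly the same elements.
A = {1, 7, 8, 9, 10, 14, 16, 18, 30}
B = {1, 7, 8, 9, 10, 14, 16, 18, 30}
Same elements → A = B

Yes, A = B


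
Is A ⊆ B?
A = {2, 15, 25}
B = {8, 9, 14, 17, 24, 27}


A ⊆ B means every element of A is in B.
Elements in A not in B: {2, 15, 25}
So A ⊄ B.

No, A ⊄ B


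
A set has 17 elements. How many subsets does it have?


Number of subsets = 2^n
= 2^17
= 131072

|P(A)| = 131072


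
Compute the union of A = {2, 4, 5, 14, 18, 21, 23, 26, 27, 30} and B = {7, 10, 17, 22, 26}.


A ∪ B = all elements in A or B (or both)
A = {2, 4, 5, 14, 18, 21, 23, 26, 27, 30}
B = {7, 10, 17, 22, 26}
A ∪ B = {2, 4, 5, 7, 10, 14, 17, 18, 21, 22, 23, 26, 27, 30}

A ∪ B = {2, 4, 5, 7, 10, 14, 17, 18, 21, 22, 23, 26, 27, 30}


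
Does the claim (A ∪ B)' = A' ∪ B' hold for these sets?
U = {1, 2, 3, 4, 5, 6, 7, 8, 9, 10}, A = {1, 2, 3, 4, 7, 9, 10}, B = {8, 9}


LHS: A ∪ B = {1, 2, 3, 4, 7, 8, 9, 10}
(A ∪ B)' = U \ (A ∪ B) = {5, 6}
A' = {5, 6, 8}, B' = {1, 2, 3, 4, 5, 6, 7, 10}
Claimed RHS: A' ∪ B' = {1, 2, 3, 4, 5, 6, 7, 8, 10}
Identity is INVALID: LHS = {5, 6} but the RHS claimed here equals {1, 2, 3, 4, 5, 6, 7, 8, 10}. The correct form is (A ∪ B)' = A' ∩ B'.

Identity is invalid: (A ∪ B)' = {5, 6} but A' ∪ B' = {1, 2, 3, 4, 5, 6, 7, 8, 10}. The correct De Morgan law is (A ∪ B)' = A' ∩ B'.


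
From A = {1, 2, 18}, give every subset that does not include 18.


A subset of A that omits 18 is a subset of A \ {18}, so there are 2^(n-1) = 2^2 = 4 of them.
Subsets excluding 18: ∅, {1}, {2}, {1, 2}

Subsets excluding 18 (4 total): ∅, {1}, {2}, {1, 2}


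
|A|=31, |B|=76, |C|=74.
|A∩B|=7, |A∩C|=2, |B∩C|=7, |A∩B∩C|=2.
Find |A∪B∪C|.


|A∪B∪C| = |A|+|B|+|C| - |A∩B|-|A∩C|-|B∩C| + |A∩B∩C|
= 31+76+74 - 7-2-7 + 2
= 181 - 16 + 2
= 167

|A ∪ B ∪ C| = 167


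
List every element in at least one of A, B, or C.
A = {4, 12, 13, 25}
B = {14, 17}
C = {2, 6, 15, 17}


A ∪ B = {4, 12, 13, 14, 17, 25}
(A ∪ B) ∪ C = {2, 4, 6, 12, 13, 14, 15, 17, 25}

A ∪ B ∪ C = {2, 4, 6, 12, 13, 14, 15, 17, 25}


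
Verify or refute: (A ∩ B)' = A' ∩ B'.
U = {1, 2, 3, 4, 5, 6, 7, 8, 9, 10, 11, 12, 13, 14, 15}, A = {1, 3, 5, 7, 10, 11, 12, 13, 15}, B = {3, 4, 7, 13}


LHS: A ∩ B = {3, 7, 13}
(A ∩ B)' = U \ (A ∩ B) = {1, 2, 4, 5, 6, 8, 9, 10, 11, 12, 14, 15}
A' = {2, 4, 6, 8, 9, 14}, B' = {1, 2, 5, 6, 8, 9, 10, 11, 12, 14, 15}
Claimed RHS: A' ∩ B' = {2, 6, 8, 9, 14}
Identity is INVALID: LHS = {1, 2, 4, 5, 6, 8, 9, 10, 11, 12, 14, 15} but the RHS claimed here equals {2, 6, 8, 9, 14}. The correct form is (A ∩ B)' = A' ∪ B'.

Identity is invalid: (A ∩ B)' = {1, 2, 4, 5, 6, 8, 9, 10, 11, 12, 14, 15} but A' ∩ B' = {2, 6, 8, 9, 14}. The correct De Morgan law is (A ∩ B)' = A' ∪ B'.


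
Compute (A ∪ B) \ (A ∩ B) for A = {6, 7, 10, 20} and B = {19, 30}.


A △ B = (A \ B) ∪ (B \ A) = elements in exactly one of A or B
A \ B = {6, 7, 10, 20}
B \ A = {19, 30}
A △ B = {6, 7, 10, 19, 20, 30}

A △ B = {6, 7, 10, 19, 20, 30}


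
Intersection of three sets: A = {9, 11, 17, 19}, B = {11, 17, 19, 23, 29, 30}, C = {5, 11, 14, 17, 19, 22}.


A ∩ B = {11, 17, 19}
(A ∩ B) ∩ C = {11, 17, 19}

A ∩ B ∩ C = {11, 17, 19}


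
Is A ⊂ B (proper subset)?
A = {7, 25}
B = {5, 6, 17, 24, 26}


A ⊂ B requires: A ⊆ B AND A ≠ B.
A ⊆ B? No
A ⊄ B, so A is not a proper subset.

No, A is not a proper subset of B


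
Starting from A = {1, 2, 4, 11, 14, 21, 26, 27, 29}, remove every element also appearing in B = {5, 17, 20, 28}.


A \ B = elements in A but not in B
A = {1, 2, 4, 11, 14, 21, 26, 27, 29}
B = {5, 17, 20, 28}
Remove from A any elements in B
A \ B = {1, 2, 4, 11, 14, 21, 26, 27, 29}

A \ B = {1, 2, 4, 11, 14, 21, 26, 27, 29}


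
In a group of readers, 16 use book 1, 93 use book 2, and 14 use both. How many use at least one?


|A ∪ B| = |A| + |B| - |A ∩ B|
= 16 + 93 - 14
= 95

|A ∪ B| = 95


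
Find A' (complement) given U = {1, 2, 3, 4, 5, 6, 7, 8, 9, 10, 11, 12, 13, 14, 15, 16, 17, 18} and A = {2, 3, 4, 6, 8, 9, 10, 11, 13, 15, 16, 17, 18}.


Aᶜ = U \ A = elements in U but not in A
U = {1, 2, 3, 4, 5, 6, 7, 8, 9, 10, 11, 12, 13, 14, 15, 16, 17, 18}
A = {2, 3, 4, 6, 8, 9, 10, 11, 13, 15, 16, 17, 18}
Aᶜ = {1, 5, 7, 12, 14}

Aᶜ = {1, 5, 7, 12, 14}


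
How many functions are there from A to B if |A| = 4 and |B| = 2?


Each of |A| = 4 inputs maps to any of |B| = 2 outputs.
# functions = |B|^|A| = 2^4
= 16

Number of functions = 16


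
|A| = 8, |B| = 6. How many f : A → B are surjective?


n = |A| = 8, k = |B| = 6. Surjections via inclusion-exclusion:
S(n,k) = Σ(-1)^i × C(k,i) × (k-i)^n, i=0 to k
i=0: (-1)^0×C(6,0)×6^8 = 1679616
i=1: (-1)^1×C(6,1)×5^8 = -2343750
i=2: (-1)^2×C(6,2)×4^8 = 983040
i=3: (-1)^3×C(6,3)×3^8 = -131220
i=4: (-1)^4×C(6,4)×2^8 = 3840
i=5: (-1)^5×C(6,5)×1^8 = -6
i=6: (-1)^6×C(6,6)×0^8 = 0
Total = 191520

Number of surjections = 191520


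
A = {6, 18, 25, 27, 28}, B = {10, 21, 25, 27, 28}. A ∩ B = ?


A ∩ B = elements in both A and B
A = {6, 18, 25, 27, 28}
B = {10, 21, 25, 27, 28}
A ∩ B = {25, 27, 28}

A ∩ B = {25, 27, 28}


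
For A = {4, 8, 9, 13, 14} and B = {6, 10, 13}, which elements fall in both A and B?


A = {4, 8, 9, 13, 14}
B = {6, 10, 13}
Region: in both A and B
Elements: {13}

Elements in both A and B: {13}


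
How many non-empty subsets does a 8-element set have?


Total subsets = 2^n = 2^8 = 256
Non-empty subsets exclude the empty set: 2^n - 1
= 256 - 1
= 255

Number of non-empty subsets = 255


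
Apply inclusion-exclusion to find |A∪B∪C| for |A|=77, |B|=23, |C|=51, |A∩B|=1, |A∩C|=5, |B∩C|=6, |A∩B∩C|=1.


|A∪B∪C| = |A|+|B|+|C| - |A∩B|-|A∩C|-|B∩C| + |A∩B∩C|
= 77+23+51 - 1-5-6 + 1
= 151 - 12 + 1
= 140

|A ∪ B ∪ C| = 140


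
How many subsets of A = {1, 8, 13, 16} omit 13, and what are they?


A subset of A that omits 13 is a subset of A \ {13}, so there are 2^(n-1) = 2^3 = 8 of them.
Subsets excluding 13: ∅, {1}, {8}, {16}, {1, 8}, {1, 16}, {8, 16}, {1, 8, 16}

Subsets excluding 13 (8 total): ∅, {1}, {8}, {16}, {1, 8}, {1, 16}, {8, 16}, {1, 8, 16}


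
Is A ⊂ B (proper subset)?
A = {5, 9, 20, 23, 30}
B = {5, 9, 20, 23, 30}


A ⊂ B requires: A ⊆ B AND A ≠ B.
A ⊆ B? Yes
A = B? Yes
A = B, so A is not a PROPER subset.

No, A is not a proper subset of B


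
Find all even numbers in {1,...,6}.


Checking each candidate:
Condition: even numbers in {1,...,6}
Result = {2, 4, 6}

{2, 4, 6}


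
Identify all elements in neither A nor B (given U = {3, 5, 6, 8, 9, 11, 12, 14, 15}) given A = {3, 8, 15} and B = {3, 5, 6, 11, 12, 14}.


A = {3, 8, 15}
B = {3, 5, 6, 11, 12, 14}
Region: in neither A nor B (given U = {3, 5, 6, 8, 9, 11, 12, 14, 15})
Elements: {9}

Elements in neither A nor B (given U = {3, 5, 6, 8, 9, 11, 12, 14, 15}): {9}


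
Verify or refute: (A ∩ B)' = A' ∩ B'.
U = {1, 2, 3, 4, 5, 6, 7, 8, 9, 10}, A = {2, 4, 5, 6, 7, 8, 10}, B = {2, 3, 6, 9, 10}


LHS: A ∩ B = {2, 6, 10}
(A ∩ B)' = U \ (A ∩ B) = {1, 3, 4, 5, 7, 8, 9}
A' = {1, 3, 9}, B' = {1, 4, 5, 7, 8}
Claimed RHS: A' ∩ B' = {1}
Identity is INVALID: LHS = {1, 3, 4, 5, 7, 8, 9} but the RHS claimed here equals {1}. The correct form is (A ∩ B)' = A' ∪ B'.

Identity is invalid: (A ∩ B)' = {1, 3, 4, 5, 7, 8, 9} but A' ∩ B' = {1}. The correct De Morgan law is (A ∩ B)' = A' ∪ B'.


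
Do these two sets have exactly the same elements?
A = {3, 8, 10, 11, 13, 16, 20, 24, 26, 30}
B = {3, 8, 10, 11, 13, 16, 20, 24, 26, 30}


Two sets are equal iff they have exactly the same elements.
A = {3, 8, 10, 11, 13, 16, 20, 24, 26, 30}
B = {3, 8, 10, 11, 13, 16, 20, 24, 26, 30}
Same elements → A = B

Yes, A = B


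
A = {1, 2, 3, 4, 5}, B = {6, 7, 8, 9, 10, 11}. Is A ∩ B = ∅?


Disjoint means A ∩ B = ∅.
A ∩ B = ∅
A ∩ B = ∅, so A and B are disjoint.

Yes, A and B are disjoint


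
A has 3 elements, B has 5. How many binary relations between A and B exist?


A relation from A to B is any subset of A × B.
|A × B| = 3 × 5 = 15
# relations = 2^|A × B| = 2^15 = 32768

Number of relations = 32768


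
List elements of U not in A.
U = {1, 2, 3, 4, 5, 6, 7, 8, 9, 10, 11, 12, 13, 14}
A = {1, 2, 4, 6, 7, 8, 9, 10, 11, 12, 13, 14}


Aᶜ = U \ A = elements in U but not in A
U = {1, 2, 3, 4, 5, 6, 7, 8, 9, 10, 11, 12, 13, 14}
A = {1, 2, 4, 6, 7, 8, 9, 10, 11, 12, 13, 14}
Aᶜ = {3, 5}

Aᶜ = {3, 5}


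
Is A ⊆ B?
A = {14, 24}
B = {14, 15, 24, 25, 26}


A ⊆ B means every element of A is in B.
All elements of A are in B.
So A ⊆ B.

Yes, A ⊆ B


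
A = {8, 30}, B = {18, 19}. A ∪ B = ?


A ∪ B = all elements in A or B (or both)
A = {8, 30}
B = {18, 19}
A ∪ B = {8, 18, 19, 30}

A ∪ B = {8, 18, 19, 30}


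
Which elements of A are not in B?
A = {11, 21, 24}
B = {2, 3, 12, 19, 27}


A \ B = elements in A but not in B
A = {11, 21, 24}
B = {2, 3, 12, 19, 27}
Remove from A any elements in B
A \ B = {11, 21, 24}

A \ B = {11, 21, 24}


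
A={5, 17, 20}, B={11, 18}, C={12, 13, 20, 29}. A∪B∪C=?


A ∪ B = {5, 11, 17, 18, 20}
(A ∪ B) ∪ C = {5, 11, 12, 13, 17, 18, 20, 29}

A ∪ B ∪ C = {5, 11, 12, 13, 17, 18, 20, 29}


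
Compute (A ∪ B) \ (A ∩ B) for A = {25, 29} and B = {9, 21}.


A △ B = (A \ B) ∪ (B \ A) = elements in exactly one of A or B
A \ B = {25, 29}
B \ A = {9, 21}
A △ B = {9, 21, 25, 29}

A △ B = {9, 21, 25, 29}


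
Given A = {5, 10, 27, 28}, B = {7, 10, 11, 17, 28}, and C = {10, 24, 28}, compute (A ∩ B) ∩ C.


A ∩ B = {10, 28}
(A ∩ B) ∩ C = {10, 28}

A ∩ B ∩ C = {10, 28}


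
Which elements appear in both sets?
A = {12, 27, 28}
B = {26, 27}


A ∩ B = elements in both A and B
A = {12, 27, 28}
B = {26, 27}
A ∩ B = {27}

A ∩ B = {27}


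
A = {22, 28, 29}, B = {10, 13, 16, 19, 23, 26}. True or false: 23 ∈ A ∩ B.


A = {22, 28, 29}, B = {10, 13, 16, 19, 23, 26}
A ∩ B = elements in both A and B
A ∩ B = ∅
Checking if 23 ∈ A ∩ B
23 is not in A ∩ B → False

23 ∉ A ∩ B


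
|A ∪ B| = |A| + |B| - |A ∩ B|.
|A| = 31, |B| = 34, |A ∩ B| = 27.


|A ∪ B| = |A| + |B| - |A ∩ B|
= 31 + 34 - 27
= 38

|A ∪ B| = 38


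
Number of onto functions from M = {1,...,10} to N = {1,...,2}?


n = |M| = 10, k = |N| = 2. Surjections via inclusion-exclusion:
S(n,k) = Σ(-1)^i × C(k,i) × (k-i)^n, i=0 to k
i=0: (-1)^0×C(2,0)×2^10 = 1024
i=1: (-1)^1×C(2,1)×1^10 = -2
i=2: (-1)^2×C(2,2)×0^10 = 0
Total = 1022

Number of surjections = 1022


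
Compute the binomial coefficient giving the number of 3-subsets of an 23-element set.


C(n,k) = n! / (k!(n-k)!)
C(23,3) = 23! / (3!20!)
= 1771

C(23,3) = 1771


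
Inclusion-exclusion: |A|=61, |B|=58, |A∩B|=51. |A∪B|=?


|A ∪ B| = |A| + |B| - |A ∩ B|
= 61 + 58 - 51
= 68

|A ∪ B| = 68


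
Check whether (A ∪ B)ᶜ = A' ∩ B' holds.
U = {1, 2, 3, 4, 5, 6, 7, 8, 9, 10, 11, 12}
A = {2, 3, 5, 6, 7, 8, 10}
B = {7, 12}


LHS: A ∪ B = {2, 3, 5, 6, 7, 8, 10, 12}
(A ∪ B)' = U \ (A ∪ B) = {1, 4, 9, 11}
A' = {1, 4, 9, 11, 12}, B' = {1, 2, 3, 4, 5, 6, 8, 9, 10, 11}
Claimed RHS: A' ∩ B' = {1, 4, 9, 11}
Identity is VALID: LHS = RHS = {1, 4, 9, 11} ✓

Identity is valid. (A ∪ B)' = A' ∩ B' = {1, 4, 9, 11}


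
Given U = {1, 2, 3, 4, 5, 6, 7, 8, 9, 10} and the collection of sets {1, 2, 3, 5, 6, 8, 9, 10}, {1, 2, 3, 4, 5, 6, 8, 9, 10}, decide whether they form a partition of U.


A partition requires: (1) non-empty parts, (2) pairwise disjoint, (3) union = U
Parts: {1, 2, 3, 5, 6, 8, 9, 10}, {1, 2, 3, 4, 5, 6, 8, 9, 10}
Union of parts: {1, 2, 3, 4, 5, 6, 8, 9, 10}
U = {1, 2, 3, 4, 5, 6, 7, 8, 9, 10}
All non-empty? True
Pairwise disjoint? False
Covers U? False

No, not a valid partition


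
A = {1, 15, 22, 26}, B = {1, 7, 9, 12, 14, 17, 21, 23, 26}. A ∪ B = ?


A ∪ B = all elements in A or B (or both)
A = {1, 15, 22, 26}
B = {1, 7, 9, 12, 14, 17, 21, 23, 26}
A ∪ B = {1, 7, 9, 12, 14, 15, 17, 21, 22, 23, 26}

A ∪ B = {1, 7, 9, 12, 14, 15, 17, 21, 22, 23, 26}


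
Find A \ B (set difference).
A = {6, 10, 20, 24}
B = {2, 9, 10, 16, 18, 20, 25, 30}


A \ B = elements in A but not in B
A = {6, 10, 20, 24}
B = {2, 9, 10, 16, 18, 20, 25, 30}
Remove from A any elements in B
A \ B = {6, 24}

A \ B = {6, 24}


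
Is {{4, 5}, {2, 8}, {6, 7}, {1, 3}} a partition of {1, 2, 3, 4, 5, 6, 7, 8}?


A partition requires: (1) non-empty parts, (2) pairwise disjoint, (3) union = U
Parts: {4, 5}, {2, 8}, {6, 7}, {1, 3}
Union of parts: {1, 2, 3, 4, 5, 6, 7, 8}
U = {1, 2, 3, 4, 5, 6, 7, 8}
All non-empty? True
Pairwise disjoint? True
Covers U? True

Yes, valid partition


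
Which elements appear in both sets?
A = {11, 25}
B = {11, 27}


A ∩ B = elements in both A and B
A = {11, 25}
B = {11, 27}
A ∩ B = {11}

A ∩ B = {11}


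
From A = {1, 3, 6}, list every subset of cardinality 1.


|A| = 3, so A has C(3,1) = 3 subsets of size 1.
Enumerate by choosing 1 elements from A at a time:
{1}, {3}, {6}

1-element subsets (3 total): {1}, {3}, {6}


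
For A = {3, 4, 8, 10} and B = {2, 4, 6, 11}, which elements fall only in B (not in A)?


A = {3, 4, 8, 10}
B = {2, 4, 6, 11}
Region: only in B (not in A)
Elements: {2, 6, 11}

Elements only in B (not in A): {2, 6, 11}


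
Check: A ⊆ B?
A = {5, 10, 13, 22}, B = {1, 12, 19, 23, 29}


A ⊆ B means every element of A is in B.
Elements in A not in B: {5, 10, 13, 22}
So A ⊄ B.

No, A ⊄ B


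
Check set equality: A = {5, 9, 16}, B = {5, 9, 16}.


Two sets are equal iff they have exactly the same elements.
A = {5, 9, 16}
B = {5, 9, 16}
Same elements → A = B

Yes, A = B


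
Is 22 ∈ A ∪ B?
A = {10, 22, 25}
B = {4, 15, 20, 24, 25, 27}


A = {10, 22, 25}, B = {4, 15, 20, 24, 25, 27}
A ∪ B = all elements in A or B
A ∪ B = {4, 10, 15, 20, 22, 24, 25, 27}
Checking if 22 ∈ A ∪ B
22 is in A ∪ B → True

22 ∈ A ∪ B


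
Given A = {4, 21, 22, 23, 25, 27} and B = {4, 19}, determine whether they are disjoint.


Disjoint means A ∩ B = ∅.
A ∩ B = {4}
A ∩ B ≠ ∅, so A and B are NOT disjoint.

No, A and B are not disjoint (A ∩ B = {4})


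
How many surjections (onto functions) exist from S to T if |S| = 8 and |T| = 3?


n = |S| = 8, k = |T| = 3. Surjections via inclusion-exclusion:
S(n,k) = Σ(-1)^i × C(k,i) × (k-i)^n, i=0 to k
i=0: (-1)^0×C(3,0)×3^8 = 6561
i=1: (-1)^1×C(3,1)×2^8 = -768
i=2: (-1)^2×C(3,2)×1^8 = 3
i=3: (-1)^3×C(3,3)×0^8 = 0
Total = 5796

Number of surjections = 5796


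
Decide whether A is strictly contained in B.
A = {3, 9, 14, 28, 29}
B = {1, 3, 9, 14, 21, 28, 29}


A ⊂ B requires: A ⊆ B AND A ≠ B.
A ⊆ B? Yes
A = B? No
A ⊂ B: Yes (A is a proper subset of B)

Yes, A ⊂ B


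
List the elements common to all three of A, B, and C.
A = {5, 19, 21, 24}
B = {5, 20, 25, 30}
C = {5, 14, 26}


A ∩ B = {5}
(A ∩ B) ∩ C = {5}

A ∩ B ∩ C = {5}


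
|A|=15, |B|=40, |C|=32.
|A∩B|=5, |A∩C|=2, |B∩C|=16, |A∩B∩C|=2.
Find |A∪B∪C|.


|A∪B∪C| = |A|+|B|+|C| - |A∩B|-|A∩C|-|B∩C| + |A∩B∩C|
= 15+40+32 - 5-2-16 + 2
= 87 - 23 + 2
= 66

|A ∪ B ∪ C| = 66


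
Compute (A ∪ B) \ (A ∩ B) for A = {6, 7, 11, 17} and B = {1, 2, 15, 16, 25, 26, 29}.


A △ B = (A \ B) ∪ (B \ A) = elements in exactly one of A or B
A \ B = {6, 7, 11, 17}
B \ A = {1, 2, 15, 16, 25, 26, 29}
A △ B = {1, 2, 6, 7, 11, 15, 16, 17, 25, 26, 29}

A △ B = {1, 2, 6, 7, 11, 15, 16, 17, 25, 26, 29}


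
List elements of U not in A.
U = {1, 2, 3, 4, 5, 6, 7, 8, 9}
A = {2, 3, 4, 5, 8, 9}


Aᶜ = U \ A = elements in U but not in A
U = {1, 2, 3, 4, 5, 6, 7, 8, 9}
A = {2, 3, 4, 5, 8, 9}
Aᶜ = {1, 6, 7}

Aᶜ = {1, 6, 7}


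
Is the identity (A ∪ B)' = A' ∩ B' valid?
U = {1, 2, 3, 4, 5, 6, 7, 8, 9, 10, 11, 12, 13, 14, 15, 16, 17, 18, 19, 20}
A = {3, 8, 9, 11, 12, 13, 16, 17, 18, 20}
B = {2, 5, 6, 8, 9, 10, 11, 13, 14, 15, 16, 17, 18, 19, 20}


LHS: A ∪ B = {2, 3, 5, 6, 8, 9, 10, 11, 12, 13, 14, 15, 16, 17, 18, 19, 20}
(A ∪ B)' = U \ (A ∪ B) = {1, 4, 7}
A' = {1, 2, 4, 5, 6, 7, 10, 14, 15, 19}, B' = {1, 3, 4, 7, 12}
Claimed RHS: A' ∩ B' = {1, 4, 7}
Identity is VALID: LHS = RHS = {1, 4, 7} ✓

Identity is valid. (A ∪ B)' = A' ∩ B' = {1, 4, 7}


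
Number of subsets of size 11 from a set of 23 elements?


C(n,k) = n! / (k!(n-k)!)
C(23,11) = 23! / (11!12!)
= 1352078

C(23,11) = 1352078


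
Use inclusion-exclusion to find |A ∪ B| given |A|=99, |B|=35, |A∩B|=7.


|A ∪ B| = |A| + |B| - |A ∩ B|
= 99 + 35 - 7
= 127

|A ∪ B| = 127


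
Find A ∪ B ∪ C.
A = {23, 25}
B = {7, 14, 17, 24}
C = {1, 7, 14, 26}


A ∪ B = {7, 14, 17, 23, 24, 25}
(A ∪ B) ∪ C = {1, 7, 14, 17, 23, 24, 25, 26}

A ∪ B ∪ C = {1, 7, 14, 17, 23, 24, 25, 26}


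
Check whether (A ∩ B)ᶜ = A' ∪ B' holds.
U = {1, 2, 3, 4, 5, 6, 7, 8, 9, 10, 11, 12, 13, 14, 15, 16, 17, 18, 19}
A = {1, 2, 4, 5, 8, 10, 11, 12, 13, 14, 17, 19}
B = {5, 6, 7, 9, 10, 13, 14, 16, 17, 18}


LHS: A ∩ B = {5, 10, 13, 14, 17}
(A ∩ B)' = U \ (A ∩ B) = {1, 2, 3, 4, 6, 7, 8, 9, 11, 12, 15, 16, 18, 19}
A' = {3, 6, 7, 9, 15, 16, 18}, B' = {1, 2, 3, 4, 8, 11, 12, 15, 19}
Claimed RHS: A' ∪ B' = {1, 2, 3, 4, 6, 7, 8, 9, 11, 12, 15, 16, 18, 19}
Identity is VALID: LHS = RHS = {1, 2, 3, 4, 6, 7, 8, 9, 11, 12, 15, 16, 18, 19} ✓

Identity is valid. (A ∩ B)' = A' ∪ B' = {1, 2, 3, 4, 6, 7, 8, 9, 11, 12, 15, 16, 18, 19}


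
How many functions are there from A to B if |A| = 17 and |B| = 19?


Each of |A| = 17 inputs maps to any of |B| = 19 outputs.
# functions = |B|^|A| = 19^17
= 5480386857784802185939

Number of functions = 5480386857784802185939


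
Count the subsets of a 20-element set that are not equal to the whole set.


Total subsets = 2^n = 2^20 = 1048576
Proper subsets exclude the set itself: 2^n - 1
= 1048576 - 1
= 1048575

Number of proper subsets = 1048575


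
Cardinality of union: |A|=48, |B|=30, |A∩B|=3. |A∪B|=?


|A ∪ B| = |A| + |B| - |A ∩ B|
= 48 + 30 - 3
= 75

|A ∪ B| = 75


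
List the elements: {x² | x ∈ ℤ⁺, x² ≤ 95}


Checking each candidate:
Condition: positive perfect squares ≤ 95
Result = {1, 4, 9, 16, 25, 36, 49, 64, 81}

{1, 4, 9, 16, 25, 36, 49, 64, 81}
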